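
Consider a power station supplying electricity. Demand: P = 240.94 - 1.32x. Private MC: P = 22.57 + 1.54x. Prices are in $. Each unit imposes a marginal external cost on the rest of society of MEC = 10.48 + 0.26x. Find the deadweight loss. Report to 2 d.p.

DWL = $147.44

Market equilibrium (private): 22.57 + 1.54x = 240.94 - 1.32x → x_m = 76.3531.
Social marginal cost = private MC + MEC = 33.05 + 1.80x.
Set SMC = demand: 33.05 + 1.80x = 240.94 - 1.32x → x* = 66.6314.
Between x* and x_m the wedge SMC − demand runs linearly from 0 to MEC(x_m), so the loss is a triangle.
DWL = ½ × 9.7217 × 30.3318 = 147.4383.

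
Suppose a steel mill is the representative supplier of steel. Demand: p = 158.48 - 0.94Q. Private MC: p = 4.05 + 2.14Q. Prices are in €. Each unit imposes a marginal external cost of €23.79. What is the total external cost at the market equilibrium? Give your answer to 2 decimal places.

€1192.82

Market equilibrium (private): 4.05 + 2.14Q = 158.48 - 0.94Q → Q_m = 50.1396.
Total external cost = MEC × Q_m = 23.79 × 50.1396 = 1192.8211.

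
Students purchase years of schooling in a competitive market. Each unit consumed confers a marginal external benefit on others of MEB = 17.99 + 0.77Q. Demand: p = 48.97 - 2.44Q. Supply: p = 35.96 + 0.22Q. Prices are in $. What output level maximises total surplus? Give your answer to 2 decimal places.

Q* = 16.40

Social marginal benefit = demand + MEB = 66.96 - 1.67Q.
Set SMB = MC: 66.96 - 1.67Q = 35.96 + 0.22Q → Q* = 16.4021.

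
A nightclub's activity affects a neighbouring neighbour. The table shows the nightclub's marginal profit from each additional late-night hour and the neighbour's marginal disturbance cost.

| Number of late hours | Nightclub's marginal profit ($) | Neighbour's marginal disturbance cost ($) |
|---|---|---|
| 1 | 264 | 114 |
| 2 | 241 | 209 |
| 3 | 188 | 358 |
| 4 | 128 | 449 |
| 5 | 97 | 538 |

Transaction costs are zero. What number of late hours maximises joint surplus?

2

Bargaining reaches the level where marginal profit last exceeds marginal disturbance cost.
That holds through level 2 (241 ≥ 209) but not at 3 (188 < 358).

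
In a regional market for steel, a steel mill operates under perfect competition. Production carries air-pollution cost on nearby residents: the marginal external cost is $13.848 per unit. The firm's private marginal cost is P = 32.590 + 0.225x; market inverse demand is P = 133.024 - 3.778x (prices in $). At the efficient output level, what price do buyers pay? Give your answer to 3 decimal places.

Social marginal cost = private MC + MEC = 46.438 + 0.225x.
Set SMC = demand: 46.438 + 0.225x = 133.024 - 3.778x → x* = 21.6303.
Consumer price on the demand curve at x*: 133.024 − 3.778×21.6303 = 51.3047.

P = $51.305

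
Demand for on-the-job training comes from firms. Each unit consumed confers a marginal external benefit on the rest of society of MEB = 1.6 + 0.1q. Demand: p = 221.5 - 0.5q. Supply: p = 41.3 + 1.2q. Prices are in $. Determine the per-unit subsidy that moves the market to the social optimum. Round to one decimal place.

Social marginal benefit = demand + MEB = 223.1 - 0.4q.
Set SMB = MC: 223.1 - 0.4q = 41.3 + 1.2q → q* = 113.6250.
The Pigouvian subsidy equals MEB at q*: 1.6 + 0.1×113.6250 = 12.9625.

subsidy = $13.0 per unit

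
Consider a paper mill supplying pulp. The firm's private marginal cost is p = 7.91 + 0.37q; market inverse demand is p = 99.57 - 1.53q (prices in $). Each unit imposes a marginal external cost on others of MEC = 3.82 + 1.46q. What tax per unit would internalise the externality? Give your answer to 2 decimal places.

tax = $41.99 per unit

Social marginal cost = private MC + MEC = 11.73 + 1.83q.
Set SMC = demand: 11.73 + 1.83q = 99.57 - 1.53q → q* = 26.1429.
The Pigouvian tax equals MEC at q*: 3.82 + 1.46×26.1429 = 41.9886.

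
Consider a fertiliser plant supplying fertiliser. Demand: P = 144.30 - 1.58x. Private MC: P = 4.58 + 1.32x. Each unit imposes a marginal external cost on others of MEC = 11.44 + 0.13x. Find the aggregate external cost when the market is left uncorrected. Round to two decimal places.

Market equilibrium (private): 4.58 + 1.32x = 144.30 - 1.58x → x_m = 48.1793.
Total external cost = ∫₀^{x_m} (11.44 + 0.13x) dx = 11.44×48.1793 + ½×0.13×48.1793² = 702.0521.

702.05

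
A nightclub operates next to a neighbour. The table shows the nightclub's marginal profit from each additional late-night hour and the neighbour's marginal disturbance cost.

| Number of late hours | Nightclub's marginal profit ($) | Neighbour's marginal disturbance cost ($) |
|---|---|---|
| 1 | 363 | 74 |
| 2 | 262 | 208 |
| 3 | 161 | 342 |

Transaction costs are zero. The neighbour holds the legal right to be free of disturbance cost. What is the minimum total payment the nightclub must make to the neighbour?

$282

Efficient level: marginal profit ≥ marginal disturbance cost through level 2, so k* = 2.
With the neighbour holding the right, the nightclub must at least compensate total damage at k*: 74 + 208 = 282.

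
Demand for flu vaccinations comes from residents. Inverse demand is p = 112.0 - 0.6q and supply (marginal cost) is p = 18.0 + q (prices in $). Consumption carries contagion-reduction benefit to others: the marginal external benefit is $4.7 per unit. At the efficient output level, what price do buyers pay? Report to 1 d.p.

P = $75.0

Social marginal benefit = demand + MEB = 116.7 - 0.6q.
Set SMB = MC: 116.7 - 0.6q = 18.0 + q → q* = 61.6875.
Consumer price on the demand curve at q*: 112.0 − 0.6×61.6875 = 74.9875.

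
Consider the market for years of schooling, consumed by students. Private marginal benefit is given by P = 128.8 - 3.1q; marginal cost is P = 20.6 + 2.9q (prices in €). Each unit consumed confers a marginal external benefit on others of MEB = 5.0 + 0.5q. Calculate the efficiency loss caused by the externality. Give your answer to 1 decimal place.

DWL = €17.9

Market equilibrium (private): 20.6 + 2.9q = 128.8 - 3.1q → q_m = 18.0333.
Social marginal benefit = demand + MEB = 133.8 - 2.6q.
Set SMB = MC: 133.8 - 2.6q = 20.6 + 2.9q → q* = 20.5818.
Between q* and q_m the wedge SMB − MC runs linearly from 0 to MEB(q_m), so the loss is a triangle.
DWL = ½ × 2.5485 × 14.0167 = 17.8608.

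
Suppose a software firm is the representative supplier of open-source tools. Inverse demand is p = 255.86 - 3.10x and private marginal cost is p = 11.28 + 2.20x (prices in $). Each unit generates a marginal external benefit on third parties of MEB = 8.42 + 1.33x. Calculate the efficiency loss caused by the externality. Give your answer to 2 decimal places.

Market equilibrium (private): 11.28 + 2.20x = 255.86 - 3.10x → x_m = 46.1472.
Social marginal cost = private MC − MEB = 2.86 + 0.87x.
Set SMC = demand: 2.86 + 0.87x = 255.86 - 3.10x → x* = 63.7280.
Between x* and x_m the wedge demand − SMC runs linearly from 0 to MEB(x_m), so the loss is a triangle.
DWL = ½ × 17.5808 × 69.7957 = 613.5321.

DWL = $613.53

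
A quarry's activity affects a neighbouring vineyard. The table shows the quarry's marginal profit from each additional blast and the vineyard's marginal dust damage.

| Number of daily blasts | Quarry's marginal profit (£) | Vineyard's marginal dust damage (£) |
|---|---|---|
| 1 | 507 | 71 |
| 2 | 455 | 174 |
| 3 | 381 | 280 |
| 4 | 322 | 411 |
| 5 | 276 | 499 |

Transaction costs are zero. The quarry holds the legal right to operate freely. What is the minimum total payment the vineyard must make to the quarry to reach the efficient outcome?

Left alone the quarry would choose level 5 (marginal profit stays positive).
Efficient level: k* = 3 (marginal profit ≥ marginal dust damage through 3).
The vineyard must at least cover the quarry's forgone profit from cutting 5→3: 322 + 276 = 598.

£598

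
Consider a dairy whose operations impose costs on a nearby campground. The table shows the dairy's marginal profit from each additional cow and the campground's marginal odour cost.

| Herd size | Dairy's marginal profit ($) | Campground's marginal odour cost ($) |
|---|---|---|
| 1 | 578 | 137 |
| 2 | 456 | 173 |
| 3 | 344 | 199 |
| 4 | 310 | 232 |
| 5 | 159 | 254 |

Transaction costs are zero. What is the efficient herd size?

4

Bargaining reaches the level where marginal profit last exceeds marginal odour cost.
That holds through level 4 (310 ≥ 232) but not at 5 (159 < 254).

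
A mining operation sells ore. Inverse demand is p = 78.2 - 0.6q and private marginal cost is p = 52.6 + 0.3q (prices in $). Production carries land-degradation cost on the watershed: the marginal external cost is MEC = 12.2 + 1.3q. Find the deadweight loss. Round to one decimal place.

Market equilibrium (private): 52.6 + 0.3q = 78.2 - 0.6q → q_m = 28.4444.
Social marginal cost = private MC + MEC = 64.8 + 1.6q.
Set SMC = demand: 64.8 + 1.6q = 78.2 - 0.6q → q* = 6.0909.
The welfare-loss triangle has base |q_m − q*| and height MEC(q_m) (the vertical gap between SMC and demand is zero at q* and MEC at q_m).
DWL = ½ × 22.3535 × 49.1778 = 549.6480.

DWL = $549.6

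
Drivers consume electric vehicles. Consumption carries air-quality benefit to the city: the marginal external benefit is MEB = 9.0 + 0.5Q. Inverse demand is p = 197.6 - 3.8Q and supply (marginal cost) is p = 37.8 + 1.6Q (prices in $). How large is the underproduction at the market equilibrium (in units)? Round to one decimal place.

4.9 units

Market equilibrium (private): 37.8 + 1.6Q = 197.6 - 3.8Q → Q_m = 29.5926.
Social marginal benefit = demand + MEB = 206.6 - 3.3Q.
Set SMB = MC: 206.6 - 3.3Q = 37.8 + 1.6Q → Q* = 34.4490.
Gap = |29.5926 − 34.4490| = 4.8564.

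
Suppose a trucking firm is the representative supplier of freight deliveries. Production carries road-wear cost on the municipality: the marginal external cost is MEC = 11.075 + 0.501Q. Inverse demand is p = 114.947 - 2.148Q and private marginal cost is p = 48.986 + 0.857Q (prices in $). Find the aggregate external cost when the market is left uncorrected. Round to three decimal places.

$363.797

Market equilibrium (private): 48.986 + 0.857Q = 114.947 - 2.148Q → Q_m = 21.9504.
Total external cost = ∫₀^{Q_m} (11.075 + 0.501Q) dQ = 11.075×21.9504 + ½×0.501×21.9504² = 363.7966.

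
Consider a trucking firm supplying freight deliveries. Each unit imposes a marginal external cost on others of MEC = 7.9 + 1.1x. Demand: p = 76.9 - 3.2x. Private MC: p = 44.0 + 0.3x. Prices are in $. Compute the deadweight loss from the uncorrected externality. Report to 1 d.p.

DWL = $36.2

Market equilibrium (private): 44.0 + 0.3x = 76.9 - 3.2x → x_m = 9.4000.
Social marginal cost = private MC + MEC = 51.9 + 1.4x.
Set SMC = demand: 51.9 + 1.4x = 76.9 - 3.2x → x* = 5.4348.
The welfare-loss triangle has base |x_m − x*| and height MEC(x_m) (the vertical gap between SMC and demand is zero at x* and MEC at x_m).
DWL = ½ × 3.9652 × 18.2400 = 36.1626.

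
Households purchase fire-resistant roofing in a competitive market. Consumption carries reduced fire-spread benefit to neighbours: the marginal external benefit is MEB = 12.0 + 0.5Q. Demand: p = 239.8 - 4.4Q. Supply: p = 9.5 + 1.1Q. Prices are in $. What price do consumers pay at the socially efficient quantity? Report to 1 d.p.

Social marginal benefit = demand + MEB = 251.8 - 3.9Q.
Set SMB = MC: 251.8 - 3.9Q = 9.5 + 1.1Q → Q* = 48.4600.
Consumer price on the demand curve at Q*: 239.8 − 4.4×48.4600 = 26.5760.

P = $26.6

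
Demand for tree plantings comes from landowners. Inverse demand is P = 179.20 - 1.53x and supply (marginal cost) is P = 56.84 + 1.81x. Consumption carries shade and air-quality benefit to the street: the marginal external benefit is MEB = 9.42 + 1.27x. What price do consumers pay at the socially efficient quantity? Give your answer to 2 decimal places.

Social marginal benefit = demand + MEB = 188.62 - 0.26x.
Set SMB = MC: 188.62 - 0.26x = 56.84 + 1.81x → x* = 63.6618.
Consumer price on the demand curve at x*: 179.20 − 1.53×63.6618 = 81.7974.

P = 81.80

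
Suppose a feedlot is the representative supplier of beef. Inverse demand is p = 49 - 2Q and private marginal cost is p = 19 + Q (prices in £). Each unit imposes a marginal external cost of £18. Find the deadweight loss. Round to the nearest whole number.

Market equilibrium (private): 19 + Q = 49 - 2Q → Q_m = 10.0000.
Social marginal cost = private MC + MEC = 37 + Q.
Set SMC = demand: 37 + Q = 49 - 2Q → Q* = 4.0000.
The loss is the area between SMC and demand from Q* to Q_m; with linear curves that's a triangle of height MEC(Q_m).
DWL = ½ × 6.0000 × 18.0000 = 54.0000.

DWL = £54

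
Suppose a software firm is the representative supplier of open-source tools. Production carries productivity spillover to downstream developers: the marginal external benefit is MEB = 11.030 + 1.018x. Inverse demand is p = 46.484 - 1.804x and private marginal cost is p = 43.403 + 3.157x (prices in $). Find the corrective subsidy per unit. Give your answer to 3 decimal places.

subsidy = $14.673 per unit

Social marginal cost = private MC − MEB = 32.373 + 2.139x.
Set SMC = demand: 32.373 + 2.139x = 46.484 - 1.804x → x* = 3.5787.
The Pigouvian subsidy equals MEB at x*: 11.030 + 1.018×3.5787 = 14.6731.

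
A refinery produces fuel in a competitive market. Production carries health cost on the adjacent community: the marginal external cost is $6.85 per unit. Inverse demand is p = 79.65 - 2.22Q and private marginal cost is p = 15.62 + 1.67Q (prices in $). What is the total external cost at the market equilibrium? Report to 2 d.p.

$112.75

Market equilibrium (private): 15.62 + 1.67Q = 79.65 - 2.22Q → Q_m = 16.4602.
Total external cost = MEC × Q_m = 6.85 × 16.4602 = 112.7524.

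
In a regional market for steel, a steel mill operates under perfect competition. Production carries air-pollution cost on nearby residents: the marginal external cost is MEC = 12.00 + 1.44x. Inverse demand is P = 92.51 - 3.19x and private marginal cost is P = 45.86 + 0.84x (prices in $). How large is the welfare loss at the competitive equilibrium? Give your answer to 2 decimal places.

Market equilibrium (private): 45.86 + 0.84x = 92.51 - 3.19x → x_m = 11.5757.
Social marginal cost = private MC + MEC = 57.86 + 2.28x.
Set SMC = demand: 57.86 + 2.28x = 92.51 - 3.19x → x* = 6.3346.
The welfare-loss triangle has base |x_m − x*| and height MEC(x_m) (the vertical gap between SMC and demand is zero at x* and MEC at x_m).
DWL = ½ × 5.2411 × 28.6690 = 75.1285.

DWL = $75.13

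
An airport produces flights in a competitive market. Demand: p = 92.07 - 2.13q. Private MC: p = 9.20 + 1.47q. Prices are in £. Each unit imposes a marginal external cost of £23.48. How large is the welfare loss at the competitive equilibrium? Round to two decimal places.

Market equilibrium (private): 9.20 + 1.47q = 92.07 - 2.13q → q_m = 23.0194.
Social marginal cost = private MC + MEC = 32.68 + 1.47q.
Set SMC = demand: 32.68 + 1.47q = 92.07 - 2.13q → q* = 16.4972.
The welfare-loss triangle has base |q_m − q*| and height MEC(q_m) (the vertical gap between SMC and demand is zero at q* and MEC at q_m).
DWL = ½ × 6.5222 × 23.4800 = 76.5706.

DWL = £76.57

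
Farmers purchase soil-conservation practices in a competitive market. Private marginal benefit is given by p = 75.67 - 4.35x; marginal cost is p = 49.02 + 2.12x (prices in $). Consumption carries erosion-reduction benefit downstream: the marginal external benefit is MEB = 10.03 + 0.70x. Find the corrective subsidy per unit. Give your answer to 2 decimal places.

subsidy = $14.48 per unit

Social marginal benefit = demand + MEB = 85.70 - 3.65x.
Set SMB = MC: 85.70 - 3.65x = 49.02 + 2.12x → x* = 6.3570.
The Pigouvian subsidy equals MEB at x*: 10.03 + 0.70×6.3570 = 14.4799.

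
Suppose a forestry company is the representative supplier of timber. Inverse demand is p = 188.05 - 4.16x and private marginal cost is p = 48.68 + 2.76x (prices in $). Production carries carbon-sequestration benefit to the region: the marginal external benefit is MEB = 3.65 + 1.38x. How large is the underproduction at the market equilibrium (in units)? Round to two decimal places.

5.68 units

Market equilibrium (private): 48.68 + 2.76x = 188.05 - 4.16x → x_m = 20.1402.
Social marginal cost = private MC − MEB = 45.03 + 1.38x.
Set SMC = demand: 45.03 + 1.38x = 188.05 - 4.16x → x* = 25.8159.
Gap = |20.1402 − 25.8159| = 5.6757.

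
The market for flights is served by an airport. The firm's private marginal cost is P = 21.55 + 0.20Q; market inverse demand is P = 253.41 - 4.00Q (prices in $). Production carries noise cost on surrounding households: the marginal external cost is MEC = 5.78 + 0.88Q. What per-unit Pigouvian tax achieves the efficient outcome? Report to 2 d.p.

Social marginal cost = private MC + MEC = 27.33 + 1.08Q.
Set SMC = demand: 27.33 + 1.08Q = 253.41 - 4.00Q → Q* = 44.5039.
The Pigouvian tax equals MEC at Q*: 5.78 + 0.88×44.5039 = 44.9434.

tax = $44.94 per unit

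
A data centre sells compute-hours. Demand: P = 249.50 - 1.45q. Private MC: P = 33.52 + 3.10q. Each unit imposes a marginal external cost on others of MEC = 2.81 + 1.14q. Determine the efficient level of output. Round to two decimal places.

Social marginal cost = private MC + MEC = 36.33 + 4.24q.
Set SMC = demand: 36.33 + 4.24q = 249.50 - 1.45q → q* = 37.4640.

q* = 37.46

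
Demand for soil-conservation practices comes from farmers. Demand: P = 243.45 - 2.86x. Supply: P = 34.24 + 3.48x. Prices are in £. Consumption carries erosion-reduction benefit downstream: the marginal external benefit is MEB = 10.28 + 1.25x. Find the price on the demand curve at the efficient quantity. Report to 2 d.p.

P = £120.12

Social marginal benefit = demand + MEB = 253.73 - 1.61x.
Set SMB = MC: 253.73 - 1.61x = 34.24 + 3.48x → x* = 43.1218.
Consumer price on the demand curve at x*: 243.45 − 2.86×43.1218 = 120.1217.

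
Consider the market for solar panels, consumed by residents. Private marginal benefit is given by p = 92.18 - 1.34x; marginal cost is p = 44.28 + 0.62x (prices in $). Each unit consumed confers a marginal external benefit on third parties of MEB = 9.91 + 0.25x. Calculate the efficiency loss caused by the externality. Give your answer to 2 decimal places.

DWL = $75.04

Market equilibrium (private): 44.28 + 0.62x = 92.18 - 1.34x → x_m = 24.4388.
Social marginal benefit = demand + MEB = 102.09 - 1.09x.
Set SMB = MC: 102.09 - 1.09x = 44.28 + 0.62x → x* = 33.8070.
Between x* and x_m the wedge SMB − MC runs linearly from 0 to MEB(x_m), so the loss is a triangle.
DWL = ½ × 9.3682 × 16.0197 = 75.0379.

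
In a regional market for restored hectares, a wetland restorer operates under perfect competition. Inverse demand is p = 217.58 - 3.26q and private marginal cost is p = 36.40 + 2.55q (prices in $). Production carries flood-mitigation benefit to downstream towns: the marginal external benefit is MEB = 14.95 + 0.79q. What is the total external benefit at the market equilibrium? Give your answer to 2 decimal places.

$850.32

Market equilibrium (private): 36.40 + 2.55q = 217.58 - 3.26q → q_m = 31.1842.
Total external benefit = ∫₀^{q_m} (14.95 + 0.79q) dq = 14.95×31.1842 + ½×0.79×31.1842² = 850.3233.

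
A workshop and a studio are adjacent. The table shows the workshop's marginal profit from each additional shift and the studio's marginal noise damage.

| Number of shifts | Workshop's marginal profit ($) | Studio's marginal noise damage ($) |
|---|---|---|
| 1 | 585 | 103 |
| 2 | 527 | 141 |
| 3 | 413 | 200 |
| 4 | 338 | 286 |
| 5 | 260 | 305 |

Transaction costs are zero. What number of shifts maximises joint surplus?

Bargaining reaches the level where marginal profit last exceeds marginal noise damage.
That holds through level 4 (338 ≥ 286) but not at 5 (260 < 305).

4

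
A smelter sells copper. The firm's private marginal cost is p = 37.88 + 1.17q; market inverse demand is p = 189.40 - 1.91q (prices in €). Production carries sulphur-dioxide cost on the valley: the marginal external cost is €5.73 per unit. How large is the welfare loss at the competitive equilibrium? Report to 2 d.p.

Market equilibrium (private): 37.88 + 1.17q = 189.40 - 1.91q → q_m = 49.1948.
Social marginal cost = private MC + MEC = 43.61 + 1.17q.
Set SMC = demand: 43.61 + 1.17q = 189.40 - 1.91q → q* = 47.3344.
The welfare-loss triangle has base |q_m − q*| and height MEC(q_m) (the vertical gap between SMC and demand is zero at q* and MEC at q_m).
DWL = ½ × 1.8604 × 5.7300 = 5.3300.

DWL = €5.33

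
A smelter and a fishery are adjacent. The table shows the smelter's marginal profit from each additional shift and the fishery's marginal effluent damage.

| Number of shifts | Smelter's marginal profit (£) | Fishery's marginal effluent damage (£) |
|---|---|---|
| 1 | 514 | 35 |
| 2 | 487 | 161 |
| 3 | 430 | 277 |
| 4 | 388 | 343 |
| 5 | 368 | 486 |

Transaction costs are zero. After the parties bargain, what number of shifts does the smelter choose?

Bargaining reaches the level where marginal profit last exceeds marginal effluent damage.
That holds through level 4 (388 ≥ 343) but not at 5 (368 < 486).

4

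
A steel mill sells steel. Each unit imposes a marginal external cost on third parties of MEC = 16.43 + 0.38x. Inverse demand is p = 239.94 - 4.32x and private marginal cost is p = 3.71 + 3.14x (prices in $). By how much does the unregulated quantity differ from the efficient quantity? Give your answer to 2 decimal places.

Market equilibrium (private): 3.71 + 3.14x = 239.94 - 4.32x → x_m = 31.6662.
Social marginal cost = private MC + MEC = 20.14 + 3.52x.
Set SMC = demand: 20.14 + 3.52x = 239.94 - 4.32x → x* = 28.0357.
Gap = |31.6662 − 28.0357| = 3.6305.

3.63 units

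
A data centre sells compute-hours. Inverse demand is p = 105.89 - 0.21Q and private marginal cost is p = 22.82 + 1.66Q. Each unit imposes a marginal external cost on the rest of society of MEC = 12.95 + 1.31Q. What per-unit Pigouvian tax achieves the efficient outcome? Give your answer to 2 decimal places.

Social marginal cost = private MC + MEC = 35.77 + 2.97Q.
Set SMC = demand: 35.77 + 2.97Q = 105.89 - 0.21Q → Q* = 22.0503.
The Pigouvian tax equals MEC at Q*: 12.95 + 1.31×22.0503 = 41.8359.

tax = 41.84 per unit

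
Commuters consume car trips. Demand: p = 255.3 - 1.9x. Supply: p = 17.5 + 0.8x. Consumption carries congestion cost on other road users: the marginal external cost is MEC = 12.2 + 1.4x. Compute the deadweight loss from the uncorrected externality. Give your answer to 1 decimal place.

Market equilibrium (private): 17.5 + 0.8x = 255.3 - 1.9x → x_m = 88.0741.
Social marginal benefit = demand − MEC = 243.1 - 3.3x.
Set SMB = MC: 243.1 - 3.3x = 17.5 + 0.8x → x* = 55.0244.
The loss is the area between SMB and MC from x* to x_m; with linear curves that's a triangle of height MEC(x_m).
DWL = ½ × 33.0497 × 135.5037 = 2239.1783.

DWL = 2239.2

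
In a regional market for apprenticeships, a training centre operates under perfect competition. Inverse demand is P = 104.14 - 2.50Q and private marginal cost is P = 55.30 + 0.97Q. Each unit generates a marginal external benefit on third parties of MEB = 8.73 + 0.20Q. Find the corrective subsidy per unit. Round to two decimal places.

subsidy = 12.25 per unit

Social marginal cost = private MC − MEB = 46.57 + 0.77Q.
Set SMC = demand: 46.57 + 0.77Q = 104.14 - 2.50Q → Q* = 17.6055.
The Pigouvian subsidy equals MEB at Q*: 8.73 + 0.20×17.6055 = 12.2511.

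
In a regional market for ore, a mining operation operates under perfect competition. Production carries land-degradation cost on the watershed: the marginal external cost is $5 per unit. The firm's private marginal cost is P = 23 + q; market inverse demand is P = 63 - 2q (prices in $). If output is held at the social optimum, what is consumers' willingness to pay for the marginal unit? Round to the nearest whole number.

Social marginal cost = private MC + MEC = 28 + q.
Set SMC = demand: 28 + q = 63 - 2q → q* = 11.6667.
Consumer price on the demand curve at q*: 63 − 2×11.6667 = 39.6666.

P = $40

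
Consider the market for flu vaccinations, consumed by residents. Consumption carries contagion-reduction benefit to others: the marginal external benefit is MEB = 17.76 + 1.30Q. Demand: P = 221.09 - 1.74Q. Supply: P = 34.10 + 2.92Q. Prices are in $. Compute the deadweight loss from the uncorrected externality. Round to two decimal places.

Market equilibrium (private): 34.10 + 2.92Q = 221.09 - 1.74Q → Q_m = 40.1266.
Social marginal benefit = demand + MEB = 238.85 - 0.44Q.
Set SMB = MC: 238.85 - 0.44Q = 34.10 + 2.92Q → Q* = 60.9375.
The loss is the area between SMB and MC from Q* to Q_m; with linear curves that's a triangle of height MEB(Q_m).
DWL = ½ × 20.8109 × 69.9246 = 727.5969.

DWL = $727.60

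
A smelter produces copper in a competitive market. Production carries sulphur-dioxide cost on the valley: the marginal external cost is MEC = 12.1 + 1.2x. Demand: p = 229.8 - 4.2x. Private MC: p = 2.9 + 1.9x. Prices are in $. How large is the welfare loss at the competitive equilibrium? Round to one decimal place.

DWL = $220.5

Market equilibrium (private): 2.9 + 1.9x = 229.8 - 4.2x → x_m = 37.1967.
Social marginal cost = private MC + MEC = 15.0 + 3.1x.
Set SMC = demand: 15.0 + 3.1x = 229.8 - 4.2x → x* = 29.4247.
The loss is the area between SMC and demand from x* to x_m; with linear curves that's a triangle of height MEC(x_m).
DWL = ½ × 7.7720 × 56.7361 = 220.4765.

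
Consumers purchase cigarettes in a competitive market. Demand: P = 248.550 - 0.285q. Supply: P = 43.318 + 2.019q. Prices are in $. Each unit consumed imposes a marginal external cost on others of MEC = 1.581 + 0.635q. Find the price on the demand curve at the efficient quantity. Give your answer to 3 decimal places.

P = $228.802

Social marginal benefit = demand − MEC = 246.969 - 0.920q.
Set SMB = MC: 246.969 - 0.920q = 43.318 + 2.019q → q* = 69.2926.
Consumer price on the demand curve at q*: 248.550 − 0.285×69.2926 = 228.8016.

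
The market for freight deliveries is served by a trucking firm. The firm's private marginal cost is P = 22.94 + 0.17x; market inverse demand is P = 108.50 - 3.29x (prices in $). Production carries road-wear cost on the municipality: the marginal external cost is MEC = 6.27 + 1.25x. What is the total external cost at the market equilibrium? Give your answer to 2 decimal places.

Market equilibrium (private): 22.94 + 0.17x = 108.50 - 3.29x → x_m = 24.7283.
Total external cost = ∫₀^{x_m} (6.27 + 1.25x) dx = 6.27×24.7283 + ½×1.25×24.7283² = 537.2270.

$537.23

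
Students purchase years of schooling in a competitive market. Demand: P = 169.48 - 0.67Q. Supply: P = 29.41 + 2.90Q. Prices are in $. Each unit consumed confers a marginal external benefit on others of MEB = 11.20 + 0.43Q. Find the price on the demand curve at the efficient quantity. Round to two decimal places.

P = $137.20

Social marginal benefit = demand + MEB = 180.68 - 0.24Q.
Set SMB = MC: 180.68 - 0.24Q = 29.41 + 2.90Q → Q* = 48.1752.
Consumer price on the demand curve at Q*: 169.48 − 0.67×48.1752 = 137.2026.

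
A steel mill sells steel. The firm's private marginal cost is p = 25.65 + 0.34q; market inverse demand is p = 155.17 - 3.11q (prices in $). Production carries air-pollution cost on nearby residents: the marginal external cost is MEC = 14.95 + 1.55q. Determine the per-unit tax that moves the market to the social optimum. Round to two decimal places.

Social marginal cost = private MC + MEC = 40.60 + 1.89q.
Set SMC = demand: 40.60 + 1.89q = 155.17 - 3.11q → q* = 22.9140.
The Pigouvian tax equals MEC at q*: 14.95 + 1.55×22.9140 = 50.4667.

tax = $50.47 per unit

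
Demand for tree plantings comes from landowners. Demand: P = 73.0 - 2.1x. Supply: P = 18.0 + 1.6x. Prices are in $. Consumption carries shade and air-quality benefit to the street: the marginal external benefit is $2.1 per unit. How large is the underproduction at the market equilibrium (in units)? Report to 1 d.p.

Market equilibrium (private): 18.0 + 1.6x = 73.0 - 2.1x → x_m = 14.8649.
Social marginal benefit = demand + MEB = 75.1 - 2.1x.
Set SMB = MC: 75.1 - 2.1x = 18.0 + 1.6x → x* = 15.4324.
Gap = |14.8649 − 15.4324| = 0.5675.

0.6 units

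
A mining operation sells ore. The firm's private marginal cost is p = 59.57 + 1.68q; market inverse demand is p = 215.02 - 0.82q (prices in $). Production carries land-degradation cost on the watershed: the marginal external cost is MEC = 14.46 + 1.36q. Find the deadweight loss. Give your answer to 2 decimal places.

DWL = $1270.20

Market equilibrium (private): 59.57 + 1.68q = 215.02 - 0.82q → q_m = 62.1800.
Social marginal cost = private MC + MEC = 74.03 + 3.04q.
Set SMC = demand: 74.03 + 3.04q = 215.02 - 0.82q → q* = 36.5259.
Between q* and q_m the wedge SMC − demand runs linearly from 0 to MEC(q_m), so the loss is a triangle.
DWL = ½ × 25.6541 × 99.0248 = 1270.1961.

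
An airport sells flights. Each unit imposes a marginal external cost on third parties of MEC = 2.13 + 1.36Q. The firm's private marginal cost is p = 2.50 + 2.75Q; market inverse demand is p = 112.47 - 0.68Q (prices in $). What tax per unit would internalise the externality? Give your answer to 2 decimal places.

tax = $32.75 per unit

Social marginal cost = private MC + MEC = 4.63 + 4.11Q.
Set SMC = demand: 4.63 + 4.11Q = 112.47 - 0.68Q → Q* = 22.5136.
The Pigouvian tax equals MEC at Q*: 2.13 + 1.36×22.5136 = 32.7485.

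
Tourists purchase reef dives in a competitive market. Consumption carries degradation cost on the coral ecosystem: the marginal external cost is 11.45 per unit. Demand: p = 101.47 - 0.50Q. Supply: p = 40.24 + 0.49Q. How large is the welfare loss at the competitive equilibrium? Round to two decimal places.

Market equilibrium (private): 40.24 + 0.49Q = 101.47 - 0.50Q → Q_m = 61.8485.
Social marginal benefit = demand − MEC = 90.02 - 0.50Q.
Set SMB = MC: 90.02 - 0.50Q = 40.24 + 0.49Q → Q* = 50.2828.
Between Q* and Q_m the wedge MC − SMB runs linearly from 0 to MEC(Q_m), so the loss is a triangle.
DWL = ½ × 11.5657 × 11.4500 = 66.2136.

DWL = 66.21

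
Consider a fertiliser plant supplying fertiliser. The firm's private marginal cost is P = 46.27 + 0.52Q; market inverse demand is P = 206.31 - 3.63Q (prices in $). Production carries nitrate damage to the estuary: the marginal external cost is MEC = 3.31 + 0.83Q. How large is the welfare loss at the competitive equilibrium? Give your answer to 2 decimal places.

Market equilibrium (private): 46.27 + 0.52Q = 206.31 - 3.63Q → Q_m = 38.5639.
Social marginal cost = private MC + MEC = 49.58 + 1.35Q.
Set SMC = demand: 49.58 + 1.35Q = 206.31 - 3.63Q → Q* = 31.4719.
The loss is the area between SMC and demand from Q* to Q_m; with linear curves that's a triangle of height MEC(Q_m).
DWL = ½ × 7.0920 × 35.3180 = 125.2376.

DWL = $125.24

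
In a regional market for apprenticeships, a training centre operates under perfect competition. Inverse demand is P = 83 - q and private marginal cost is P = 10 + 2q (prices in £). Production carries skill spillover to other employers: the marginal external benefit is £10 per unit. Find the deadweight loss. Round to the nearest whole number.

Market equilibrium (private): 10 + 2q = 83 - q → q_m = 24.3333.
Social marginal cost = private MC − MEB = 0 + 2q.
Set SMC = demand: 0 + 2q = 83 - q → q* = 27.6667.
The welfare-loss triangle has base |q_m − q*| and height MEB(q_m) (the vertical gap between SMC and demand is zero at q* and MEB at q_m).
DWL = ½ × 3.3334 × 10.0000 = 16.6670.

DWL = £17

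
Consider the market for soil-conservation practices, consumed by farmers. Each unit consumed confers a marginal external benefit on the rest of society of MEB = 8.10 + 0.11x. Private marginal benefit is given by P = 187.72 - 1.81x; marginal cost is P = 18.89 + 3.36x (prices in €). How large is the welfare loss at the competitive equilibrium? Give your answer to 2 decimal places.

DWL = €13.51

Market equilibrium (private): 18.89 + 3.36x = 187.72 - 1.81x → x_m = 32.6557.
Social marginal benefit = demand + MEB = 195.82 - 1.70x.
Set SMB = MC: 195.82 - 1.70x = 18.89 + 3.36x → x* = 34.9664.
Height of the DWL triangle at x_m is SMB(x_m) − MC(x_m) = MEB(x_m) = 11.6921.
DWL = ½ × 2.3107 × 11.6921 = 13.5085.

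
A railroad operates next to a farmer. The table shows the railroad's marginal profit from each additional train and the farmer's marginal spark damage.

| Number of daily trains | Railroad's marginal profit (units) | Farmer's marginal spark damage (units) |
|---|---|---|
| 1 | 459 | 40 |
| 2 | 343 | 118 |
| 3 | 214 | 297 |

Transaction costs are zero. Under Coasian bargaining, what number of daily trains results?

2

Bargaining reaches the level where marginal profit last exceeds marginal spark damage.
That holds through level 2 (343 ≥ 118) but not at 3 (214 < 297).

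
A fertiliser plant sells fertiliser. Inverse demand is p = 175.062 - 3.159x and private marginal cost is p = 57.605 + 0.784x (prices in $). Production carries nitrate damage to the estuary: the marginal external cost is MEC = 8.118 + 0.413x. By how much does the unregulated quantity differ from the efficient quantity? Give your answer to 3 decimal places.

4.688 units

Market equilibrium (private): 57.605 + 0.784x = 175.062 - 3.159x → x_m = 29.7887.
Social marginal cost = private MC + MEC = 65.723 + 1.197x.
Set SMC = demand: 65.723 + 1.197x = 175.062 - 3.159x → x* = 25.1008.
Gap = |29.7887 − 25.1008| = 4.6879.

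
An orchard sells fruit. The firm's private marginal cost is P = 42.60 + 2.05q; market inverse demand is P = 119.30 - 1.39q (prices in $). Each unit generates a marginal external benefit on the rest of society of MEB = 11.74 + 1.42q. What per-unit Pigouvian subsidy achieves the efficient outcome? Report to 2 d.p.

subsidy = $73.91 per unit

Social marginal cost = private MC − MEB = 30.86 + 0.63q.
Set SMC = demand: 30.86 + 0.63q = 119.30 - 1.39q → q* = 43.7822.
The Pigouvian subsidy equals MEB at q*: 11.74 + 1.42×43.7822 = 73.9107.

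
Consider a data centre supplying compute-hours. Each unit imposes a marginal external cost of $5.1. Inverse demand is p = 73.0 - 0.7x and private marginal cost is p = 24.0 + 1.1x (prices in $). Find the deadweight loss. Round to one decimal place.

Market equilibrium (private): 24.0 + 1.1x = 73.0 - 0.7x → x_m = 27.2222.
Social marginal cost = private MC + MEC = 29.1 + 1.1x.
Set SMC = demand: 29.1 + 1.1x = 73.0 - 0.7x → x* = 24.3889.
The loss is the area between SMC and demand from x* to x_m; with linear curves that's a triangle of height MEC(x_m).
DWL = ½ × 2.8333 × 5.1000 = 7.2249.

DWL = $7.2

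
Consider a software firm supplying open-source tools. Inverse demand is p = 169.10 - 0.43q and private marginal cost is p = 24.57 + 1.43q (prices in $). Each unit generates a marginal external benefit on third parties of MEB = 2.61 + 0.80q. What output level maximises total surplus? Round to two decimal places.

q* = 138.81

Social marginal cost = private MC − MEB = 21.96 + 0.63q.
Set SMC = demand: 21.96 + 0.63q = 169.10 - 0.43q → q* = 138.8113.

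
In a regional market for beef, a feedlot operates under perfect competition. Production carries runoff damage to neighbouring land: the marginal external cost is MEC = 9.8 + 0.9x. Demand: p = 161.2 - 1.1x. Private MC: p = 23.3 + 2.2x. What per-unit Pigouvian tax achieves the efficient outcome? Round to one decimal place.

Social marginal cost = private MC + MEC = 33.1 + 3.1x.
Set SMC = demand: 33.1 + 3.1x = 161.2 - 1.1x → x* = 30.5000.
The Pigouvian tax equals MEC at x*: 9.8 + 0.9×30.5000 = 37.2500.

tax = 37.3 per unit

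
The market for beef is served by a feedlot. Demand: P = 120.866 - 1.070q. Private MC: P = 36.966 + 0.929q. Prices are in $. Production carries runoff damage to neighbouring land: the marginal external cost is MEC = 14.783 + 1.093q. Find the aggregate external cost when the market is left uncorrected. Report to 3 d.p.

Market equilibrium (private): 36.966 + 0.929q = 120.866 - 1.070q → q_m = 41.9710.
Total external cost = ∫₀^{q_m} (14.783 + 1.093q) dq = 14.783×41.9710 + ½×1.093×41.9710² = 1583.1525.

$1583.152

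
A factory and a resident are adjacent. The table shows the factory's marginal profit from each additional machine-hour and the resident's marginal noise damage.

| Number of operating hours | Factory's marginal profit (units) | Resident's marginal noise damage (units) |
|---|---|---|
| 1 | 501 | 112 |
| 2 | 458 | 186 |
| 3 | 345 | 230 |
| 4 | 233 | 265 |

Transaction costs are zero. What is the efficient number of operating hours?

3

Bargaining reaches the level where marginal profit last exceeds marginal noise damage.
That holds through level 3 (345 ≥ 230) but not at 4 (233 < 265).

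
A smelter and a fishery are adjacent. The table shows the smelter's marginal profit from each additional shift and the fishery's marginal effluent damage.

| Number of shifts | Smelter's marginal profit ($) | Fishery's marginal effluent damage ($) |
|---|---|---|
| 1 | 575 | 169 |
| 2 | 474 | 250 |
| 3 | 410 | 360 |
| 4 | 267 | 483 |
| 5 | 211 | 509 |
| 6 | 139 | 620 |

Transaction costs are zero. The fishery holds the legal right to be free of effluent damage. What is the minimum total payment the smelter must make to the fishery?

Efficient level: marginal profit ≥ marginal effluent damage through level 3, so k* = 3.
With the fishery holding the right, the smelter must at least compensate total damage at k*: 169 + 250 + 360 = 779.

$779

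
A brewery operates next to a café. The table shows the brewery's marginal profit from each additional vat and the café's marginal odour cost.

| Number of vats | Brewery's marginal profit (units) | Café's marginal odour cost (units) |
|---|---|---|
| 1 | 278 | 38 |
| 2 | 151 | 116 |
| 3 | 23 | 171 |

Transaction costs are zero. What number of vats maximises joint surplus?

2

Bargaining reaches the level where marginal profit last exceeds marginal odour cost.
That holds through level 2 (151 ≥ 116) but not at 3 (23 < 171).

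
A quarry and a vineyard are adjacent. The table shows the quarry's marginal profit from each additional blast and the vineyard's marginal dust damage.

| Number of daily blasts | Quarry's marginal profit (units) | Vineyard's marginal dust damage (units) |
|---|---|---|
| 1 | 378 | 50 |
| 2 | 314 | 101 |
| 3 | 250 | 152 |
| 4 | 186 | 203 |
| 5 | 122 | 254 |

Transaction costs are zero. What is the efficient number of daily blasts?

3

Bargaining reaches the level where marginal profit last exceeds marginal dust damage.
That holds through level 3 (250 ≥ 152) but not at 4 (186 < 203).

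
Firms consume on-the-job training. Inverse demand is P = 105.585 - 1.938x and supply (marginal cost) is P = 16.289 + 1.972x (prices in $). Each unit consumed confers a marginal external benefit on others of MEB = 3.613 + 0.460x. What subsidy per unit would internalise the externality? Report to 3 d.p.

Social marginal benefit = demand + MEB = 109.198 - 1.478x.
Set SMB = MC: 109.198 - 1.478x = 16.289 + 1.972x → x* = 26.9301.
The Pigouvian subsidy equals MEB at x*: 3.613 + 0.460×26.9301 = 16.0008.

subsidy = $16.001 per unit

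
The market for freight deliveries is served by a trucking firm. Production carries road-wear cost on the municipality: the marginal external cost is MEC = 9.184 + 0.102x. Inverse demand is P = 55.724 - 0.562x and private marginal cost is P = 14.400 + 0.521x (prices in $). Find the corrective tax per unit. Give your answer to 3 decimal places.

tax = $11.950 per unit

Social marginal cost = private MC + MEC = 23.584 + 0.623x.
Set SMC = demand: 23.584 + 0.623x = 55.724 - 0.562x → x* = 27.1224.
The Pigouvian tax equals MEC at x*: 9.184 + 0.102×27.1224 = 11.9505.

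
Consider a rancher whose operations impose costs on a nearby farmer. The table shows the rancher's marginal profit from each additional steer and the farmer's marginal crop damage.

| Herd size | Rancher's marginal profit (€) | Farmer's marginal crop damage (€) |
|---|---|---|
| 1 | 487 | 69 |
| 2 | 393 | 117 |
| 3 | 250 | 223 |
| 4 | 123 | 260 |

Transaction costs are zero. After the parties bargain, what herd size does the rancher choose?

Bargaining reaches the level where marginal profit last exceeds marginal crop damage.
That holds through level 3 (250 ≥ 223) but not at 4 (123 < 260).

3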